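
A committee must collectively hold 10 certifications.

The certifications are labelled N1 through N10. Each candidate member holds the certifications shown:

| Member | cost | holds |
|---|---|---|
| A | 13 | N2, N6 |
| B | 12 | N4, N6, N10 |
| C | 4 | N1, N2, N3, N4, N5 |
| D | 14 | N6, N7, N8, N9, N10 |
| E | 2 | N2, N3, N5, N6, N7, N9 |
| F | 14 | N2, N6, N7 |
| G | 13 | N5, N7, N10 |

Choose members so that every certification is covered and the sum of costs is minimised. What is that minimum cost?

18

C, D together cover every certification (C ∪ D = {N1, N2, N3, N4, N5, N6, N7, N8, N9, N10}); total cost 4 + 14 = 18.
The greedy pick E, C, D costs 20; no covering selection beats 18.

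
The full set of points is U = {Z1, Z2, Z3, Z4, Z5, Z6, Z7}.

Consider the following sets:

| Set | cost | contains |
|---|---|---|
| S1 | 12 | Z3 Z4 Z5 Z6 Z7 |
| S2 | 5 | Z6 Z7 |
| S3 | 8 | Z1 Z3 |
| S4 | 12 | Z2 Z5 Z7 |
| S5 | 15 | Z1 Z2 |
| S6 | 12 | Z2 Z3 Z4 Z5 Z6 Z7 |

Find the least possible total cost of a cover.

20

S3, S6 together cover every point (S3 ∪ S6 = {Z1, Z2, Z3, Z4, Z5, Z6, Z7}); total cost 8 + 12 = 20.
No covering selection has total cost below 20.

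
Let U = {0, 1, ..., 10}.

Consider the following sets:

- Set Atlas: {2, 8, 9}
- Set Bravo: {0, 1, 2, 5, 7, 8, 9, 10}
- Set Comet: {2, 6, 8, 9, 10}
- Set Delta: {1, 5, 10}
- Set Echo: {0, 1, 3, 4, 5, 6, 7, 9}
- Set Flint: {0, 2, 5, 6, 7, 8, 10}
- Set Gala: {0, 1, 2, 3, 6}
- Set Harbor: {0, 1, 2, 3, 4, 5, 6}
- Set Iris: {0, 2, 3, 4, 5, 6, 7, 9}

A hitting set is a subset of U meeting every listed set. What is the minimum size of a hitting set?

2

H = {1, 2} meets every set (each contains at least one member of H), and |H| = 2.
The sets Atlas, Delta are pairwise disjoint, so any hitting set needs a separate item for each — at least 2. Hence 2 is optimal.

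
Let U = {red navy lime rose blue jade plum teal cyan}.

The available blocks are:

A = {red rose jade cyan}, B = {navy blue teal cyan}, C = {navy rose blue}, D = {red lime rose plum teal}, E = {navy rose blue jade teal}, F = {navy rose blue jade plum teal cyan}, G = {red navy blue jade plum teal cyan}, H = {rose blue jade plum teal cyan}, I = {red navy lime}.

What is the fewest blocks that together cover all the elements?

2

Take {D, F}. Their union is {red, navy, lime, rose, blue, jade, plum, teal, cyan}, which is all 9 elements.
No single block has all 9 elements (the largest, F, has 7), so 2 is optimal.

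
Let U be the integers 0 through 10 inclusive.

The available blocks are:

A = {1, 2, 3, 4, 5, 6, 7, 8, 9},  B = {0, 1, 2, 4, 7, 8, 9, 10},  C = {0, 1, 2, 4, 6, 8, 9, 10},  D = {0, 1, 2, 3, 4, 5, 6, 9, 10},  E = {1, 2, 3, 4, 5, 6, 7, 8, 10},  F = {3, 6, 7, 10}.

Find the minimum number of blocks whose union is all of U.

2

Take {A, D}. Their union is {0, 1, 2, 3, 4, 5, 6, 7, 8, 9, 10}, which is all 11 points.
No single block has all 11 points (the largest, A, has 9), so 2 is optimal.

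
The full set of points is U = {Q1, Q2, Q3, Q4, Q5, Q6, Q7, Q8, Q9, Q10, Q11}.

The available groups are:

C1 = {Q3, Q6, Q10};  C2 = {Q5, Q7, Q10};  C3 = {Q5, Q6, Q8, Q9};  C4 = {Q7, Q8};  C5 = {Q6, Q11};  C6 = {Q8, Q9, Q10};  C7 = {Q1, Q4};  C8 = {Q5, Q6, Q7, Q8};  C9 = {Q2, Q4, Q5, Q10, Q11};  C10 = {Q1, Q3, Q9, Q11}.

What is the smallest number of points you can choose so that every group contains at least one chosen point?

The 4 points {Q4, Q8, Q10, Q11} hit every group.
No choice of 3 points meets every group, so 4 is the minimum.

4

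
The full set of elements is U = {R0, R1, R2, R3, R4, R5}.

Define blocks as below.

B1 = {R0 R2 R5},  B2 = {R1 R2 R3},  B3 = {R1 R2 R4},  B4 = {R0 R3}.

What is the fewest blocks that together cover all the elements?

B1, B2, and B3 cover everything between them: the union {R0, R1, R2, R3, R4, R5} is all of U.
Only B3 contains R4, so B3 is forced; the remaining 3 elements need at least 2 more blocks (each remaining block adds at most 2) — so at least 3 blocks are needed, and 3 is optimal.

3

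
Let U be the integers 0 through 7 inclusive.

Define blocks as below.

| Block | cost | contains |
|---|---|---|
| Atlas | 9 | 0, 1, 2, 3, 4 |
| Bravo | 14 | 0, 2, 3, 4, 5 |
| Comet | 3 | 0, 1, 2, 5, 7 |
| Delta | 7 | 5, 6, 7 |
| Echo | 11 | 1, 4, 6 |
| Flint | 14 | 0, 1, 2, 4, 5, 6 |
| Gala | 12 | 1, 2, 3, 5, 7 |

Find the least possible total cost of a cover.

16

Atlas, Delta together cover every point (Atlas ∪ Delta = {0, 1, 2, 3, 4, 5, 6, 7}); total cost 9 + 7 = 16.
The greedy pick Comet, Atlas, Delta costs 19; no covering selection beats 16.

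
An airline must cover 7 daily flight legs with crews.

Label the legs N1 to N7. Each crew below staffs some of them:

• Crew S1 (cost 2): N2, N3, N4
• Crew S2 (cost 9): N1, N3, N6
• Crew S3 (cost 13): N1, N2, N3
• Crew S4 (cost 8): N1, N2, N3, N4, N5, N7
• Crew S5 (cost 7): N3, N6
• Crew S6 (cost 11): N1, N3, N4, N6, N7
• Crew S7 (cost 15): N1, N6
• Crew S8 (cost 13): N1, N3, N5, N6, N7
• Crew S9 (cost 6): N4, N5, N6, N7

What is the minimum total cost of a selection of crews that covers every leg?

14

S4, S9 together cover every leg (S4 ∪ S9 = {N1, N2, N3, N4, N5, N6, N7}); total cost 8 + 6 = 14.
The greedy pick S1, S9, S4 costs 16; no covering selection beats 14.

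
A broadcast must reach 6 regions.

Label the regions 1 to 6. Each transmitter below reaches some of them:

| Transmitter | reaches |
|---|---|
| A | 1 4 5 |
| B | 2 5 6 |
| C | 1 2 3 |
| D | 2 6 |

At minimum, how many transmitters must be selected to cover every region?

3

Take {A, C, D}. Their union is {1, 2, 3, 4, 5, 6}, which is all 6 regions.
Only C contains 3, so C is forced; the remaining 3 regions need at least 2 more transmitters (each remaining transmitter adds at most 2) — so at least 3 transmitters are needed, and 3 is optimal.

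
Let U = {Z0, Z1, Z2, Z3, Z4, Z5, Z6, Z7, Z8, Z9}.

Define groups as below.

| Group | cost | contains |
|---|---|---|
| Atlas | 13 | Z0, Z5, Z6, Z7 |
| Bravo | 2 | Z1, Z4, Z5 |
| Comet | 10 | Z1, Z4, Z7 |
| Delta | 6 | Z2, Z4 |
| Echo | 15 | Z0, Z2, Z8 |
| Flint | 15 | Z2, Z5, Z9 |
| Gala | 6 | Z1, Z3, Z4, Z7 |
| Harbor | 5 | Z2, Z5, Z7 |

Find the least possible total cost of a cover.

Atlas, Echo, Flint, Gala together cover every element (Atlas ∪ Echo ∪ Flint ∪ Gala = {Z0, Z1, Z2, Z3, Z4, Z5, Z6, Z7, Z8, Z9}); total cost 13 + 15 + 15 + 6 = 49.
The greedy pick Bravo, Harbor, Gala, Atlas, Echo, Flint costs 56; no covering selection beats 49.

49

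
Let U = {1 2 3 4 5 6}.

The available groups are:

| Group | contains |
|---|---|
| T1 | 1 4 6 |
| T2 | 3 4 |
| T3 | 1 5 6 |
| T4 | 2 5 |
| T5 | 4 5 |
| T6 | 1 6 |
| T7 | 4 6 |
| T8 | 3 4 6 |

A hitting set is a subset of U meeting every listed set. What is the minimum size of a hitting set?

Take H = {1, 2, 4}. Each listed group contains at least one of these, so H is a hitting set of size 3.
The groups T2, T4, T6 are pairwise disjoint, so any hitting set needs a separate element for each — at least 3. Hence 3 is optimal.

3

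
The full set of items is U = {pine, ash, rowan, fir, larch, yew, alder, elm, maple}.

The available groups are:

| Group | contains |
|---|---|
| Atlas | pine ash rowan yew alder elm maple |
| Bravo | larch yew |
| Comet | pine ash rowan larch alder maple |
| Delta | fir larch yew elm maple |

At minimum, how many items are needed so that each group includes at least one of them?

2

Take H = {larch, maple}. Each listed group contains at least one of these, so H is a hitting set of size 2.
No single item lies in every group, so at least 2 are needed and 2 is optimal.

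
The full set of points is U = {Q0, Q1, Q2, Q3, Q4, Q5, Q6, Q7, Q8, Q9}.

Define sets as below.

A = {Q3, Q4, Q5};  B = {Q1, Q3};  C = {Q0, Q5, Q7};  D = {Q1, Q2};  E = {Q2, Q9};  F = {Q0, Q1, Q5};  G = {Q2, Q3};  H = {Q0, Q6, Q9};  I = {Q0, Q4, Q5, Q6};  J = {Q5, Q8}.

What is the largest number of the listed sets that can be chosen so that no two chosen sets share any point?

A, D, H are pairwise disjoint (A={Q3,Q4,Q5}; D={Q1,Q2}; H={Q0,Q6,Q9}).
Every remaining set overlaps one of these, and no 4 of the listed sets are pairwise disjoint, so 3 is the maximum.

3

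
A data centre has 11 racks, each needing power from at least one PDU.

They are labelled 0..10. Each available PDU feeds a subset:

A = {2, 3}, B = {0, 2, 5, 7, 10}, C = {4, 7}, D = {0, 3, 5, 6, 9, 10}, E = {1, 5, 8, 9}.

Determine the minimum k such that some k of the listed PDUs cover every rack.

Take {B, C, D, E}. Their union is {0, 1, 2, 3, 4, 5, 6, 7, 8, 9, 10}, which is all 11 racks.
Only D contains 6, so D is forced; the remaining 5 racks need at least 3 more PDUs (each remaining PDU adds at most 2) — so at least 4 PDUs are needed, and 4 is optimal.

4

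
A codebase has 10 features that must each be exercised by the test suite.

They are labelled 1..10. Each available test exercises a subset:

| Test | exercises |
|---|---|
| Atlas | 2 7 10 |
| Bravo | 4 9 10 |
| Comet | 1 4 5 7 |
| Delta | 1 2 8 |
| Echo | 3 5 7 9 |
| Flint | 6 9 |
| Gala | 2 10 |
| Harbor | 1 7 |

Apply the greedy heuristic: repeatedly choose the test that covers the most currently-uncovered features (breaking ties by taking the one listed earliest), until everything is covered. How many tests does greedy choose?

Greedy: pick Comet (covers 4 new) → pick Atlas (covers 2 new) → pick Echo (covers 2 new) → pick Delta (covers 1 new) → pick Flint (covers 1 new). Total picks: 5.
(The true minimum cover uses only 4 tests, so greedy is not optimal here.)

5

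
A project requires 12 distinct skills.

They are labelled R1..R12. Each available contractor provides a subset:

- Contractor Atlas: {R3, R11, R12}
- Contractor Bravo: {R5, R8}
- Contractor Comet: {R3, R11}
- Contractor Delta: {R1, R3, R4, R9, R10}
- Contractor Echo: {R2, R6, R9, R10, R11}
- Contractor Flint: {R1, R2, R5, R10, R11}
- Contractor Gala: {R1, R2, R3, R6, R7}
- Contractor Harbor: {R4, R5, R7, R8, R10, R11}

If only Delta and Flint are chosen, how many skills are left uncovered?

Union of Delta, Flint = {R1, R2, R3, R4, R5, R9, R10, R11}.
Not covered: R6, R7, R8, R12 — 4 skills.

4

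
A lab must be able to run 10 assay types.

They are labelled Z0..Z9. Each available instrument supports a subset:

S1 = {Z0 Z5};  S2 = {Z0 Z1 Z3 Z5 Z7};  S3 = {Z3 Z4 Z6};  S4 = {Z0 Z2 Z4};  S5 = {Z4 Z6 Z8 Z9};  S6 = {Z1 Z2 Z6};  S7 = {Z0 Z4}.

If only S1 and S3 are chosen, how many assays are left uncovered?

Union of S1, S3 = {Z0, Z3, Z4, Z5, Z6}.
Not covered: Z1, Z2, Z7, Z8, Z9 — 5 assays.

5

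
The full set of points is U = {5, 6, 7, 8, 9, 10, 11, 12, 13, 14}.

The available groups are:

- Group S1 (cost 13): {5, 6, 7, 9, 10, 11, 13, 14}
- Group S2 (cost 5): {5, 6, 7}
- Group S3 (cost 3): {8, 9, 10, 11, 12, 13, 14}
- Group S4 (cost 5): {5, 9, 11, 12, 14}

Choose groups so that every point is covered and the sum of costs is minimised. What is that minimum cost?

8

S2, S3 together cover every point (S2 ∪ S3 = {5, 6, 7, 8, 9, 10, 11, 12, 13, 14}); total cost 5 + 3 = 8.
No covering selection has total cost below 8.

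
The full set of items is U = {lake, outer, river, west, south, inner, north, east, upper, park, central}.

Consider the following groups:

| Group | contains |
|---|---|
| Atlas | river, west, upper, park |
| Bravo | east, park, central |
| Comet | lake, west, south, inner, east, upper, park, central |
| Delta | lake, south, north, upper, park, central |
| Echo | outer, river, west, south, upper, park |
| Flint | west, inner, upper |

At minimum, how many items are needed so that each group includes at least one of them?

Take H = {east, upper}. Each listed group contains at least one of these, so H is a hitting set of size 2.
The groups Bravo, Flint are pairwise disjoint, so any hitting set needs a separate item for each — at least 2. Hence 2 is optimal.

2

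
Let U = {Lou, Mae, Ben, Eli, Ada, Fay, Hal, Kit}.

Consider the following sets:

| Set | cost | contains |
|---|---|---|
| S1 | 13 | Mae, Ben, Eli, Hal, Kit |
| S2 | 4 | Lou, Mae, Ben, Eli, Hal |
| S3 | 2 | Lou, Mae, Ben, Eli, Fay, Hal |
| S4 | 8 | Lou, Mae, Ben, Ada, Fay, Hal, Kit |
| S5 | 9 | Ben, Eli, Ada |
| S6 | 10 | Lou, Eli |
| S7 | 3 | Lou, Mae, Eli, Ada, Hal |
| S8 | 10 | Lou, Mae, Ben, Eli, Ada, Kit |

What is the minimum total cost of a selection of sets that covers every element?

10

S3, S4 together cover every element (S3 ∪ S4 = {Lou, Mae, Ben, Eli, Ada, Fay, Hal, Kit}); total cost 2 + 8 = 10.
The greedy pick S3, S7, S4 costs 13; no covering selection beats 10.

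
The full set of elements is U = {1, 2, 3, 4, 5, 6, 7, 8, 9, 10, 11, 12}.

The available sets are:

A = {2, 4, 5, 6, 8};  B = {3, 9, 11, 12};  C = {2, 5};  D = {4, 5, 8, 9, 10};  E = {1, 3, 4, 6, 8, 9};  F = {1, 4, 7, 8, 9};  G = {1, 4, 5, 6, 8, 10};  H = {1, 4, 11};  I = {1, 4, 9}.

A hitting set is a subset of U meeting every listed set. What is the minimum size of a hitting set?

T = {1, 5, 12} meets every set (each contains at least one member of T), and |T| = 3.
No choice of 2 elements meets every set, so 3 is the minimum.

3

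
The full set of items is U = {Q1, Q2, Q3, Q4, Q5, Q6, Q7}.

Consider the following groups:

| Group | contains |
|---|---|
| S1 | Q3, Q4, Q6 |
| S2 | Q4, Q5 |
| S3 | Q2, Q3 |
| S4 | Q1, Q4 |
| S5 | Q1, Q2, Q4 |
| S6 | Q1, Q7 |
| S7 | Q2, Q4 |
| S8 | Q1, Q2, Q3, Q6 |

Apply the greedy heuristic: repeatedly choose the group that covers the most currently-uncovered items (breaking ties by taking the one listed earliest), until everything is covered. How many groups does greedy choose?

3

Greedy: pick S8 (covers 4 new) → pick S2 (covers 2 new) → pick S6 (covers 1 new). Total picks: 3.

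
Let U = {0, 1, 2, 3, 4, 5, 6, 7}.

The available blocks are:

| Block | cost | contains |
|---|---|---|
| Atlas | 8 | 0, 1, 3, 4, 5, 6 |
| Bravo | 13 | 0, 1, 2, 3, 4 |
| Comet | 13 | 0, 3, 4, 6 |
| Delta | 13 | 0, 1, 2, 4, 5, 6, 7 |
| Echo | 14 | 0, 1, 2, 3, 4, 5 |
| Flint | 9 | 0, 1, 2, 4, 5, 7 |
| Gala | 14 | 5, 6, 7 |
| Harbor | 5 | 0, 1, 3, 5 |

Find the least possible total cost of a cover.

17

Atlas, Flint together cover every point (Atlas ∪ Flint = {0, 1, 2, 3, 4, 5, 6, 7}); total cost 8 + 9 = 17.
The greedy pick Harbor, Flint, Atlas costs 22; no covering selection beats 17.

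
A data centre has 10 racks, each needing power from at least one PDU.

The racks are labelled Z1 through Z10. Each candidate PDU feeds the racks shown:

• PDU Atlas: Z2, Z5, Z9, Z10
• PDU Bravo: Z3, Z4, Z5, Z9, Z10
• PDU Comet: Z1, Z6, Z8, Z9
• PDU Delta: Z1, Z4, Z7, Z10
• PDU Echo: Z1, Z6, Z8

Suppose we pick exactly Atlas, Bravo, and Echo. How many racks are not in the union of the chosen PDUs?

Union of Atlas, Bravo, Echo = {Z1, Z2, Z3, Z4, Z5, Z6, Z8, Z9, Z10}.
Not covered: Z7 — 1 rack.

1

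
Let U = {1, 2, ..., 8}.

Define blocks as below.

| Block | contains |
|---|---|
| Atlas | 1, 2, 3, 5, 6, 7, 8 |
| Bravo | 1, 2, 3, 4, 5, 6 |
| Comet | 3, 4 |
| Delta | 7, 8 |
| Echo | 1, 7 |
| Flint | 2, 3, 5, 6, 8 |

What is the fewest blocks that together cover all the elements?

2

Atlas and Comet cover everything between them: the union {1, 2, 3, 4, 5, 6, 7, 8} is all of U.
No single block has all 8 elements (the largest, Atlas, has 7), so 2 is optimal.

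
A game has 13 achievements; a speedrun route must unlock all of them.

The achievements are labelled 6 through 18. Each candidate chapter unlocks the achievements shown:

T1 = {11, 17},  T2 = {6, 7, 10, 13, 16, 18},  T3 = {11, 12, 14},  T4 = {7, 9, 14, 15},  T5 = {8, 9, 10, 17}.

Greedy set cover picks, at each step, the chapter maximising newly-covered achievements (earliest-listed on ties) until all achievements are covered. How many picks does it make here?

4

Greedy: pick T2 (covers 6 new) → pick T3 (covers 3 new) → pick T5 (covers 3 new) → pick T4 (covers 1 new). Total picks: 4.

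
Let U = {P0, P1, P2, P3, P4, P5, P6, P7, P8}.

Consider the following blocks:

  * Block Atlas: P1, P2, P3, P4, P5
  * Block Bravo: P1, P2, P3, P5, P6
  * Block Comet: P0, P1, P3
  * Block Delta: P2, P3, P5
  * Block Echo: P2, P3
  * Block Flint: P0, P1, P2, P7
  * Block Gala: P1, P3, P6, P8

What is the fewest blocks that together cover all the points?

Atlas and Flint and Gala together: Atlas ∪ Flint ∪ Gala = {P0, P1, P2, P3, P4, P5, P6, P7, P8} — every point is covered.
Only Atlas contains P4, so Atlas is forced; the remaining 4 points need at least 2 more blocks (each remaining block adds at most 2) — so at least 3 blocks are needed, and 3 is optimal.

3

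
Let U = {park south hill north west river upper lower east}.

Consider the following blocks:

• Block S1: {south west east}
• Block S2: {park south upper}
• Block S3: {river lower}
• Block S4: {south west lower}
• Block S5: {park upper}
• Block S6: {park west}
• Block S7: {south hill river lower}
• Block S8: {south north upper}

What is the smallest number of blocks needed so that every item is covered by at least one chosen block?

S1, S6, S7, and S8 cover everything between them: the union {park, south, hill, north, west, river, upper, lower, east} is all of U.
Only S7 contains hill, so S7 is forced; the remaining 5 items need at least 3 more blocks (each remaining block adds at most 2) — so at least 4 blocks are needed, and 4 is optimal.

4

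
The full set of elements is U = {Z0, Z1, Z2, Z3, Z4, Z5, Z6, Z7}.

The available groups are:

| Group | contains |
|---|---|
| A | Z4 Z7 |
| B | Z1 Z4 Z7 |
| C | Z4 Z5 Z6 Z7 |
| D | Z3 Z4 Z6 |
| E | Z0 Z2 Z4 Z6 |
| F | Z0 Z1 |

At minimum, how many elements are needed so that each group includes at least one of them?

The 2 elements {Z1, Z4} hit every group.
The groups D, F are pairwise disjoint, so any hitting set needs a separate element for each — at least 2. Hence 2 is optimal.

2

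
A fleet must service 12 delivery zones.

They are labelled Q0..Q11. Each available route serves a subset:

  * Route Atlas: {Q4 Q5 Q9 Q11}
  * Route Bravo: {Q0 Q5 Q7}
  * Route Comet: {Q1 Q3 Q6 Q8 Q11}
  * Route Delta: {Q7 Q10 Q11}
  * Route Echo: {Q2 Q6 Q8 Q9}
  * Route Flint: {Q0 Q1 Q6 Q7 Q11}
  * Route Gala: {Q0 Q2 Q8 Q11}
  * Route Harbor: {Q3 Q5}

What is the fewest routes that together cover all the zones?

4

Take {Atlas, Comet, Delta, Gala}. Their union is {Q0, Q1, Q2, Q3, Q4, Q5, Q6, Q7, Q8, Q9, Q10, Q11}, which is all 12 zones.
Only Delta contains Q10, so Delta is forced; the remaining 9 zones need at least 3 more routes (each remaining route adds at most 4) — so at least 4 routes are needed, and 4 is optimal.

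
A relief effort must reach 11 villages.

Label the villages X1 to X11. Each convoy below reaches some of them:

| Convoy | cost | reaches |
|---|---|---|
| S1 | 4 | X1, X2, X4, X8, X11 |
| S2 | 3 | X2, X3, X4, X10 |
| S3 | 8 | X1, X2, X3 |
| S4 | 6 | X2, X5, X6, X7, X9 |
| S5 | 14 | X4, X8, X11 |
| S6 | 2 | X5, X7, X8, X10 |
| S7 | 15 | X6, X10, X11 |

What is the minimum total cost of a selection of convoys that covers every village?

13

S1, S2, S4 together cover every village (S1 ∪ S2 ∪ S4 = {X1, X2, X3, X4, X5, X6, X7, X8, X9, X10, X11}); total cost 4 + 3 + 6 = 13.
The greedy pick S6, S1, S2, S4 costs 15; no covering selection beats 13.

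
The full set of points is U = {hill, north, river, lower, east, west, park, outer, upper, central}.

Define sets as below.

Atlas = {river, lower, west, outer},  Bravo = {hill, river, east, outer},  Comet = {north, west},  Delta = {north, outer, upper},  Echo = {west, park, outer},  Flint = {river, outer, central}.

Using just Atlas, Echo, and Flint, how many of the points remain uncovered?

4

Union of Atlas, Echo, Flint = {river, lower, west, park, outer, central}.
Not covered: hill, north, east, upper — 4 points.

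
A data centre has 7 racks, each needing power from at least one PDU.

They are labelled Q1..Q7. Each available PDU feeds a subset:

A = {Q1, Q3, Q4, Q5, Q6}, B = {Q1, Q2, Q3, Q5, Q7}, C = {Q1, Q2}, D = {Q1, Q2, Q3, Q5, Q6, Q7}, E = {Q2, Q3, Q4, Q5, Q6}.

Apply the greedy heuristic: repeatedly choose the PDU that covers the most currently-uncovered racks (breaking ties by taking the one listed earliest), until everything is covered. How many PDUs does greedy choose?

Greedy: pick D (covers 6 new) → pick A (covers 1 new). Total picks: 2.

2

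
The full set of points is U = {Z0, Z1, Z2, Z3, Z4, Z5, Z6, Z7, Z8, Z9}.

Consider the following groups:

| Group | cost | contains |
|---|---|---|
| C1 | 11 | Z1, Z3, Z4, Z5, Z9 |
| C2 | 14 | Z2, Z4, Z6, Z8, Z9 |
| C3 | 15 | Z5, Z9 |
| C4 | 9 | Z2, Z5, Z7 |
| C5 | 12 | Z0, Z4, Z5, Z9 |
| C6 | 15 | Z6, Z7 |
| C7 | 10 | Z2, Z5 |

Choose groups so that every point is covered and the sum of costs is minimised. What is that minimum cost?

46

C1, C2, C4, C5 together cover every point (C1 ∪ C2 ∪ C4 ∪ C5 = {Z0, Z1, Z2, Z3, Z4, Z5, Z6, Z7, Z8, Z9}); total cost 11 + 14 + 9 + 12 = 46.
No covering selection has total cost below 46.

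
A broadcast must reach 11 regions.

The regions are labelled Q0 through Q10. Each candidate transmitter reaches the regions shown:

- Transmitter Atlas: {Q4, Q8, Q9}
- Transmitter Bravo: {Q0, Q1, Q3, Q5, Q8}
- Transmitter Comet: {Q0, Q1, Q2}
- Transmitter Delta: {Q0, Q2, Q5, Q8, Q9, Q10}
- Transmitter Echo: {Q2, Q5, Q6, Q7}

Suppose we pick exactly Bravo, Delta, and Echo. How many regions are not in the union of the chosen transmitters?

Union of Bravo, Delta, Echo = {Q0, Q1, Q2, Q3, Q5, Q6, Q7, Q8, Q9, Q10}.
Not covered: Q4 — 1 region.

1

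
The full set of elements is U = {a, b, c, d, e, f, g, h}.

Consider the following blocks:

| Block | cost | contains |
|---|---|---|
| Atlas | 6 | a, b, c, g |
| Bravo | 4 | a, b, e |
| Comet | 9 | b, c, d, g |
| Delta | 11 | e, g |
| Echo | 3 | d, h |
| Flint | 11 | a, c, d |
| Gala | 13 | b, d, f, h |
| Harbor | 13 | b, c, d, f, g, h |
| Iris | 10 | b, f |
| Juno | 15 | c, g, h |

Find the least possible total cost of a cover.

Bravo, Harbor together cover every element (Bravo ∪ Harbor = {a, b, c, d, e, f, g, h}); total cost 4 + 13 = 17.
The greedy pick Bravo, Echo, Atlas, Iris costs 23; no covering selection beats 17.

17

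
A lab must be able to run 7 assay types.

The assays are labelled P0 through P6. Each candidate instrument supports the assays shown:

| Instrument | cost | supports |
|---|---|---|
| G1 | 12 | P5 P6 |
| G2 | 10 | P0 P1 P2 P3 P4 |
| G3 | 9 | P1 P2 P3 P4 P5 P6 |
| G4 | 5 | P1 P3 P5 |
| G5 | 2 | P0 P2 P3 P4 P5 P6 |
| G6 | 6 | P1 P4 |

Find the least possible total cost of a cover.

G4, G5 together cover every assay (G4 ∪ G5 = {P0, P1, P2, P3, P4, P5, P6}); total cost 5 + 2 = 7.
No covering selection has total cost below 7.

7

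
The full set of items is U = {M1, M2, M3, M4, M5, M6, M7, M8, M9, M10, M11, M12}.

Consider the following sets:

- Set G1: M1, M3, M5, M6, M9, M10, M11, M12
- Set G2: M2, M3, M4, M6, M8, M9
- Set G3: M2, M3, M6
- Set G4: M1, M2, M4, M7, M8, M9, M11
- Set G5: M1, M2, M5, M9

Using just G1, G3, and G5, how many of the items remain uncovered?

Union of G1, G3, G5 = {M1, M2, M3, M5, M6, M9, M10, M11, M12}.
Not covered: M4, M7, M8 — 3 items.

3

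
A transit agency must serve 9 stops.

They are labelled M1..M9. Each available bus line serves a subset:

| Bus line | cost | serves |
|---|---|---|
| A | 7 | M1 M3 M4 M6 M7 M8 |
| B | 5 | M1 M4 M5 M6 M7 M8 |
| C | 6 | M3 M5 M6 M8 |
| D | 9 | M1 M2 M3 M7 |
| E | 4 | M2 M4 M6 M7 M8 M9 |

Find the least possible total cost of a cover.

15

B, C, E together cover every stop (B ∪ C ∪ E = {M1, M2, M3, M4, M5, M6, M7, M8, M9}); total cost 5 + 6 + 4 = 15.
No covering selection has total cost below 15.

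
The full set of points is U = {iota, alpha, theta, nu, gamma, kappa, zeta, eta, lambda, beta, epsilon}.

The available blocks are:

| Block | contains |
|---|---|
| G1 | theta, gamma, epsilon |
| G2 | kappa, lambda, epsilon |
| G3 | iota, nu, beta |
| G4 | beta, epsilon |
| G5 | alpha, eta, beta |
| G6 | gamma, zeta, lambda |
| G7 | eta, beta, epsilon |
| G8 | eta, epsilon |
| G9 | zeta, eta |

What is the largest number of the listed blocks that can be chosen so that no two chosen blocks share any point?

G1, G3, G9 are pairwise disjoint (G1={theta,gamma,epsilon}; G3={iota,nu,beta}; G9={zeta,eta}).
Every remaining block overlaps one of these, and no 4 of the listed blocks are pairwise disjoint, so 3 is the maximum.

3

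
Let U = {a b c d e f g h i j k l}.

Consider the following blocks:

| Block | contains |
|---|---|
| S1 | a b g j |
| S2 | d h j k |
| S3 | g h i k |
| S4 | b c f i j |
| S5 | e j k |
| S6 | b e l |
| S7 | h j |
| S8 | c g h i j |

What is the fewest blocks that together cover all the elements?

4

Take {S1, S2, S4, S6}. Their union is {a, b, c, d, e, f, g, h, i, j, k, l}, which is all 12 elements.
Only S1 contains a, so S1 is forced; the remaining 8 elements need at least 3 more blocks (each remaining block adds at most 3) — so at least 4 blocks are needed, and 4 is optimal.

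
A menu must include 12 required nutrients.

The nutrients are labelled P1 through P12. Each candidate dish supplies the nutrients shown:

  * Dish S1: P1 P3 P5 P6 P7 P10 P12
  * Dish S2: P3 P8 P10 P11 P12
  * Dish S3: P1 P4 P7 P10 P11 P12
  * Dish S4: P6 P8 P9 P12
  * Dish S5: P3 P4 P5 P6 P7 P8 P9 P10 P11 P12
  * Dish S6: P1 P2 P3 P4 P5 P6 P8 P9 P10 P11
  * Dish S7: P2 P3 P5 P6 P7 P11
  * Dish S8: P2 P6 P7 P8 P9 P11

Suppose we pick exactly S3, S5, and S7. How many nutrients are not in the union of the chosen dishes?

0

Union of S3, S5, S7 = {P1, P2, P3, P4, P5, P6, P7, P8, P9, P10, P11, P12} — that's every nutrient, so 0 are uncovered.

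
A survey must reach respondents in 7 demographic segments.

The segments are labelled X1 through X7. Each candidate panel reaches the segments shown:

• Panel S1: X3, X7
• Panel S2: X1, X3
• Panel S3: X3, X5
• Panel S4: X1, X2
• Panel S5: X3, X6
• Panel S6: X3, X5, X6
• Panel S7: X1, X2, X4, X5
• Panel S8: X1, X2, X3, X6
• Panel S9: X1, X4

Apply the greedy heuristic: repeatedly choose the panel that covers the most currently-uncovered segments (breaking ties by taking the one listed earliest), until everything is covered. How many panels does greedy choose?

Greedy: pick S7 (covers 4 new) → pick S1 (covers 2 new) → pick S5 (covers 1 new). Total picks: 3.

3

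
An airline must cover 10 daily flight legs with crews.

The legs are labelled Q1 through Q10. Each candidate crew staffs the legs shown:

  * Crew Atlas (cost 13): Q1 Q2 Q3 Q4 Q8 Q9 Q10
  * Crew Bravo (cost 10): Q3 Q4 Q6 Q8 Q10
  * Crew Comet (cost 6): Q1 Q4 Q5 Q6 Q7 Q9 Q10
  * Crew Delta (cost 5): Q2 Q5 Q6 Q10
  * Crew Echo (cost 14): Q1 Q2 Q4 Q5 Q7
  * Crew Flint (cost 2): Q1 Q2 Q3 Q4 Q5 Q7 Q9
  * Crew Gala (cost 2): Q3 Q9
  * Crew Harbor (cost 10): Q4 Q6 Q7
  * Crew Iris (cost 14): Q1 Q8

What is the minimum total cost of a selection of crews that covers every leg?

Bravo, Flint together cover every leg (Bravo ∪ Flint = {Q1, Q2, Q3, Q4, Q5, Q6, Q7, Q8, Q9, Q10}); total cost 10 + 2 = 12.
The greedy pick Flint, Delta, Bravo costs 17; no covering selection beats 12.

12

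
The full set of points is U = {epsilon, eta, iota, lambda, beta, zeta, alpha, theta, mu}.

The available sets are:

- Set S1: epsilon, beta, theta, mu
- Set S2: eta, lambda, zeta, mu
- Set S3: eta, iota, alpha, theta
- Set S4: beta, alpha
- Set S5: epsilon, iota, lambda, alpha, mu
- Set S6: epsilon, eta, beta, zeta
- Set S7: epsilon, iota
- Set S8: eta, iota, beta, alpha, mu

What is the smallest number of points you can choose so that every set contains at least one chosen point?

3

H = {epsilon, eta, beta} meets every set (each contains at least one member of H), and |H| = 3.
The sets S2, S4, S7 are pairwise disjoint, so any hitting set needs a separate point for each — at least 3. Hence 3 is optimal.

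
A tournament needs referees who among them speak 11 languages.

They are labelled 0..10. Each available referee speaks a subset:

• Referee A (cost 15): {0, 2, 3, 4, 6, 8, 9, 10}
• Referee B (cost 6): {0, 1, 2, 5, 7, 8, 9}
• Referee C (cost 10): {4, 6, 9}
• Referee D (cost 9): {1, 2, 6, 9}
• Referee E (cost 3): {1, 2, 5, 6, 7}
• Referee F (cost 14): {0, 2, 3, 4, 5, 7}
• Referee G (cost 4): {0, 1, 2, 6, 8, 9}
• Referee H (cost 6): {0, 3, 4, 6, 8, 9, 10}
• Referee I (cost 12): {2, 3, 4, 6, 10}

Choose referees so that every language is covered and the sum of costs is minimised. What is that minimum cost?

E, H together cover every language (E ∪ H = {0, 1, 2, 3, 4, 5, 6, 7, 8, 9, 10}); total cost 3 + 6 = 9.
No covering selection has total cost below 9.

9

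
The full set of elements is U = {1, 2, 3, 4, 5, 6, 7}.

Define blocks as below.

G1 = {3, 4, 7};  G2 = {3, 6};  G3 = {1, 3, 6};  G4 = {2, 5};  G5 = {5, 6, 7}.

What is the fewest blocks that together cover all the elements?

G1 and G3 and G4 together: G1 ∪ G3 ∪ G4 = {1, 2, 3, 4, 5, 6, 7} — every element is covered.
Each block has at most 3 elements, and 2·3 = 6 < 7 — so at least 3 blocks are needed, and 3 is optimal.

3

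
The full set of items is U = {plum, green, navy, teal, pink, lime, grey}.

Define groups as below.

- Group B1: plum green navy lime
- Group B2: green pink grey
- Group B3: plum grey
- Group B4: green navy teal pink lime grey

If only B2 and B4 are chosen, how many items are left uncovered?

Union of B2, B4 = {green, navy, teal, pink, lime, grey}.
Not covered: plum — 1 item.

1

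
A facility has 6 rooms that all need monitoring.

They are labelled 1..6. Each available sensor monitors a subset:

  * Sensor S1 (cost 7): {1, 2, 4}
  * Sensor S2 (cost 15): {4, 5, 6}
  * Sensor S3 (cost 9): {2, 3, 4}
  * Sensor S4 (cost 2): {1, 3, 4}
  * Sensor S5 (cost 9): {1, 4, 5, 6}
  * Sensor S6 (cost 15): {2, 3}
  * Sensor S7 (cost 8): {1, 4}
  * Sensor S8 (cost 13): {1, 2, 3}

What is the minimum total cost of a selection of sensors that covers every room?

S1, S4, S5 together cover every room (S1 ∪ S4 ∪ S5 = {1, 2, 3, 4, 5, 6}); total cost 7 + 2 + 9 = 18.
No covering selection has total cost below 18.

18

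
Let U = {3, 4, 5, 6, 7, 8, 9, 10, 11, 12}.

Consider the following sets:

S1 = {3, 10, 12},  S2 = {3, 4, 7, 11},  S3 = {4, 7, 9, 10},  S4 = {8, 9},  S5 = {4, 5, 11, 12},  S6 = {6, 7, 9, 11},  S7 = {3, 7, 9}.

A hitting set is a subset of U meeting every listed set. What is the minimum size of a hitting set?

3

The 3 points {9, 11, 12} hit every set.
No choice of 2 points meets every set, so 3 is the minimum.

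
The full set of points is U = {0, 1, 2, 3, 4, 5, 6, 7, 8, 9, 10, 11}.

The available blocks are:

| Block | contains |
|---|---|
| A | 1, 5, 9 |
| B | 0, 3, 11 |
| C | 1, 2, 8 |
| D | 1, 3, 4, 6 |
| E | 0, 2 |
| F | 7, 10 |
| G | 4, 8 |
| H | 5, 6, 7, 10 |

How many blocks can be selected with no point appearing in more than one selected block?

4

A, B, F, G are pairwise disjoint (A={1,5,9}; B={0,3,11}; F={7,10}; G={4,8}).
Every remaining block overlaps one of these, and no 5 of the listed blocks are pairwise disjoint, so 4 is the maximum.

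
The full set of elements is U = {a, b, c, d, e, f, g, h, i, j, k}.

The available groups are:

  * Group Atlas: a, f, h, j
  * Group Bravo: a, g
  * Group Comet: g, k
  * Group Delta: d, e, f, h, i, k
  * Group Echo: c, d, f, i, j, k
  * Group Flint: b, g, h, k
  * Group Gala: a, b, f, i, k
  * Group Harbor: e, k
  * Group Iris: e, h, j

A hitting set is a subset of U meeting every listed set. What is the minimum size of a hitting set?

3

The 3 elements {g, h, k} hit every group.
No choice of 2 elements meets every group, so 3 is the minimum.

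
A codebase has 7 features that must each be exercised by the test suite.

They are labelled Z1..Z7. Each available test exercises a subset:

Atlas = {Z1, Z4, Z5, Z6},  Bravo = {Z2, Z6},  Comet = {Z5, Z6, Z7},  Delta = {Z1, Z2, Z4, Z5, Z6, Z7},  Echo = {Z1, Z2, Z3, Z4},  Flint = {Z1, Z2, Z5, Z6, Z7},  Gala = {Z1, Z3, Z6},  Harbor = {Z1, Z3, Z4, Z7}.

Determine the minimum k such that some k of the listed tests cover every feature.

2

Delta and Gala together: Delta ∪ Gala = {Z1, Z2, Z3, Z4, Z5, Z6, Z7} — every feature is covered.
No single test has all 7 features (the largest, Delta, has 6), so 2 is optimal.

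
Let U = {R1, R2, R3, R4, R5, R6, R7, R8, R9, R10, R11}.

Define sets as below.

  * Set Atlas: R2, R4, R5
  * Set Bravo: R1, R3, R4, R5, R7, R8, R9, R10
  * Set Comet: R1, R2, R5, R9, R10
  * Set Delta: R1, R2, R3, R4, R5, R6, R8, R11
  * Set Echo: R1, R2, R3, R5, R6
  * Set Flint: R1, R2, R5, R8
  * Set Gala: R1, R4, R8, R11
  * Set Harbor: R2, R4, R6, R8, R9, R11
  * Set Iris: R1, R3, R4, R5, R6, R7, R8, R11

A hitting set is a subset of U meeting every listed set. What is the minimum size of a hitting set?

Take H = {R5, R8}. Each listed set contains at least one of these, so H is a hitting set of size 2.
No single element lies in every set, so at least 2 are needed and 2 is optimal.

2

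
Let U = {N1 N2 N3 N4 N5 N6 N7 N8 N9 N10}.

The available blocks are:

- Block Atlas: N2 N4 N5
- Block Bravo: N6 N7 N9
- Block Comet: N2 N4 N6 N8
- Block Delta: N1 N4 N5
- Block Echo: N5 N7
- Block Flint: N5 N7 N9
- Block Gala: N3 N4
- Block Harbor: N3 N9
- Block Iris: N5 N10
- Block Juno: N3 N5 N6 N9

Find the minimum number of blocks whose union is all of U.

5

Comet and Delta and Flint and Harbor and Iris together: Comet ∪ Delta ∪ Flint ∪ Harbor ∪ Iris = {N1, N2, N3, N4, N5, N6, N7, N8, N9, N10} — every point is covered.
No 4 of the 10 blocks cover everything (all 210 combinations miss at least one point), so 5 is optimal.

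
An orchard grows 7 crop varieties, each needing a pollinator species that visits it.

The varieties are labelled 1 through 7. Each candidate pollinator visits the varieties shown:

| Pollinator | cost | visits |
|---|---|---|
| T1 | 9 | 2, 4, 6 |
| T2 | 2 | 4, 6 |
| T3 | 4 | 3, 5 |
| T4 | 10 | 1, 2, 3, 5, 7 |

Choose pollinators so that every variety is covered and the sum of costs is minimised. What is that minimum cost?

T2, T4 together cover every variety (T2 ∪ T4 = {1, 2, 3, 4, 5, 6, 7}); total cost 2 + 10 = 12.
The greedy pick T2, T3, T4 costs 16; no covering selection beats 12.

12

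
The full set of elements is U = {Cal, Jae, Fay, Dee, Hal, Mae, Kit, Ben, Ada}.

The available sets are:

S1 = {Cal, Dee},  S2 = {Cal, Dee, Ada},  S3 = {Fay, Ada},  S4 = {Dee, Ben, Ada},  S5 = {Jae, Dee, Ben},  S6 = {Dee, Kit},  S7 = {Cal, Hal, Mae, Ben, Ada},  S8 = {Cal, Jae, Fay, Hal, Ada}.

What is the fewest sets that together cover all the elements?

3

S6, S7, and S8 cover everything between them: the union {Cal, Jae, Fay, Dee, Hal, Mae, Kit, Ben, Ada} is all of U.
Only S7 contains Mae, so S7 is forced; the remaining 4 elements need at least 2 more sets (each remaining set adds at most 2) — so at least 3 sets are needed, and 3 is optimal.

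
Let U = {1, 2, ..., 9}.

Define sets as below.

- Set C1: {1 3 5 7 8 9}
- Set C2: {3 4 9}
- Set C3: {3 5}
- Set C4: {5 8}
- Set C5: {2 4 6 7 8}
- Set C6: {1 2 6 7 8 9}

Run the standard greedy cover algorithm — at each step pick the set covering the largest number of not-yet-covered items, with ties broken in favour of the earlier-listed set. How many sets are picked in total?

Greedy: pick C1 (covers 6 new) → pick C5 (covers 3 new). Total picks: 2.

2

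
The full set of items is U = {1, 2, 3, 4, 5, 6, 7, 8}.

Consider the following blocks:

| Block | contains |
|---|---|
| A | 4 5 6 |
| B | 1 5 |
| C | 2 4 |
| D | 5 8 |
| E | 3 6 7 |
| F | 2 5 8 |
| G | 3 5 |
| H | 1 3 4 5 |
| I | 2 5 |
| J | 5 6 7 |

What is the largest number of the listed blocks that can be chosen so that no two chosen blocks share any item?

B, C, E are pairwise disjoint (B={1,5}; C={2,4}; E={3,6,7}).
Every remaining block overlaps one of these, and no 4 of the listed blocks are pairwise disjoint, so 3 is the maximum.

3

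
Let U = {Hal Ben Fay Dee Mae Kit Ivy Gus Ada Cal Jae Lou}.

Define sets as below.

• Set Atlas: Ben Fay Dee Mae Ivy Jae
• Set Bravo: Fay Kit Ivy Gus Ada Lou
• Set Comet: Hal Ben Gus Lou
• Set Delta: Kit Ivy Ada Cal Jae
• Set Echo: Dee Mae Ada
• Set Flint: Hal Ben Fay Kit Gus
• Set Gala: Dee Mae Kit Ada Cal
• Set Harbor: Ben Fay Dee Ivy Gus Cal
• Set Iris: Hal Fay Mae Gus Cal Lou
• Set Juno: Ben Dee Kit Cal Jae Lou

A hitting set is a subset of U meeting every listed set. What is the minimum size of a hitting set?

3

H = {Fay, Ada, Lou} meets every set (each contains at least one member of H), and |H| = 3.
No choice of 2 points meets every set, so 3 is the minimum.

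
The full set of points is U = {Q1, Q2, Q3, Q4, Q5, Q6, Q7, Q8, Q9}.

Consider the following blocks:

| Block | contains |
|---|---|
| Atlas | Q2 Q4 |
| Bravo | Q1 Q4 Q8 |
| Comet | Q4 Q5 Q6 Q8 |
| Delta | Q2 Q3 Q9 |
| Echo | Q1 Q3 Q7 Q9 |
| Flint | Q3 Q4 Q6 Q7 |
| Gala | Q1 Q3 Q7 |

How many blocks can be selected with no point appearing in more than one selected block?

2

Comet, Delta are pairwise disjoint (Comet={Q4,Q5,Q6,Q8}; Delta={Q2,Q3,Q9}).
Every remaining block overlaps one of these, and no 3 of the listed blocks are pairwise disjoint, so 2 is the maximum.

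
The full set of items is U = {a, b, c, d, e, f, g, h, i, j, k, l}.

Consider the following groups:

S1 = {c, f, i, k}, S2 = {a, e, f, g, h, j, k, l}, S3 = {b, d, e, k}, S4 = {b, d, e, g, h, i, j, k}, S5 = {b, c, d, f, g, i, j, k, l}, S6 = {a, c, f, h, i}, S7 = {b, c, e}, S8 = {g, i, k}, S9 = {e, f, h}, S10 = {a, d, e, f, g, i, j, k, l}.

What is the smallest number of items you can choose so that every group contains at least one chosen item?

2

Take T = {e, i}. Each listed group contains at least one of these, so T is a hitting set of size 2.
The groups S8, S9 are pairwise disjoint, so any hitting set needs a separate item for each — at least 2. Hence 2 is optimal.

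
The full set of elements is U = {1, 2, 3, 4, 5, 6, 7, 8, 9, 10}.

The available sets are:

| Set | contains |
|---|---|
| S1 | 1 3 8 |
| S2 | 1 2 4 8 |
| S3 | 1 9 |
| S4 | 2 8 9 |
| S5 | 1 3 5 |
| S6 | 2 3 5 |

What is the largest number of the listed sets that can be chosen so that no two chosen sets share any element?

2

S3, S6 are pairwise disjoint (S3={1,9}; S6={2,3,5}).
Every remaining set overlaps one of these, and no 3 of the listed sets are pairwise disjoint, so 2 is the maximum.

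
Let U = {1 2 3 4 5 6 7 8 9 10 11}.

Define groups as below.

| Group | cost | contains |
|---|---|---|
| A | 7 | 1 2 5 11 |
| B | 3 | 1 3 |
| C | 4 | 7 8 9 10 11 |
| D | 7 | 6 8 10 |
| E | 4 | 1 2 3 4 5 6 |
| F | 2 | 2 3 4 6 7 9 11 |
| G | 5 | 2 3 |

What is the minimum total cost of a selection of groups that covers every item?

C, E together cover every item (C ∪ E = {1, 2, 3, 4, 5, 6, 7, 8, 9, 10, 11}); total cost 4 + 4 = 8.
The greedy pick F, C, E costs 10; no covering selection beats 8.

8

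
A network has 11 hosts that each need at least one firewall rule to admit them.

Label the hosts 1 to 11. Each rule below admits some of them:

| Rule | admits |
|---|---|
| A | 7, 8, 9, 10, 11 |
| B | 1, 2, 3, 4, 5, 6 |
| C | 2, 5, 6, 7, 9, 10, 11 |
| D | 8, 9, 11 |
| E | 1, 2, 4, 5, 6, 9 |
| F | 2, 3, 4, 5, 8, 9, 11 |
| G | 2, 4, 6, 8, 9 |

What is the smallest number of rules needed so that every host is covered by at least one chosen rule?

2

A and B together: A ∪ B = {1, 2, 3, 4, 5, 6, 7, 8, 9, 10, 11} — every host is covered.
No single rule has all 11 hosts (the largest, C, has 7), so 2 is optimal.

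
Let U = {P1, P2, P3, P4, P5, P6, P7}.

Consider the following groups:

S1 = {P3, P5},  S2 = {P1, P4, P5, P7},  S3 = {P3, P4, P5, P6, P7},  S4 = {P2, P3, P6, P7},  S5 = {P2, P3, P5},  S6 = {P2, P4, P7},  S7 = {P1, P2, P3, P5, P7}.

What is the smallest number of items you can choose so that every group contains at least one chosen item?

2

H = {P5, P7} meets every group (each contains at least one member of H), and |H| = 2.
The groups S1, S6 are pairwise disjoint, so any hitting set needs a separate item for each — at least 2. Hence 2 is optimal.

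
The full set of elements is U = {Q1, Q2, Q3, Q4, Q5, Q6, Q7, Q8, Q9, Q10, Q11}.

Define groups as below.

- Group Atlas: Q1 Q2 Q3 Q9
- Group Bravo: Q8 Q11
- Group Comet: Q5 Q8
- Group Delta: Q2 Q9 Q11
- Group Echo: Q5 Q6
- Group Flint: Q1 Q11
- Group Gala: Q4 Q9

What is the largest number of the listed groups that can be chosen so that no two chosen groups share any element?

3

Comet, Flint, Gala are pairwise disjoint (Comet={Q5,Q8}; Flint={Q1,Q11}; Gala={Q4,Q9}).
Every remaining group overlaps one of these, and no 4 of the listed groups are pairwise disjoint, so 3 is the maximum.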